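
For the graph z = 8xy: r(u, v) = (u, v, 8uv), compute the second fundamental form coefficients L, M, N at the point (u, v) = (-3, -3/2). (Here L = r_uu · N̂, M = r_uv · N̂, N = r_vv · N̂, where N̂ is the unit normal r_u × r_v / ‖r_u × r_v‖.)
L = 0;  M = 8*sqrt(721)/721;  N = 0

Compute the unit normal N̂(u, v) = (-8*v/sqrt(64*u^2 + 64*v^2 + 1), -8*u/sqrt(64*u^2 + 64*v^2 + 1), 1/sqrt(64*u^2 + 64*v^2 + 1)), and the second partials r_uu, r_uv, r_vv. Take dot products:
  L(u, v) = r_uu · N̂ = 0,
  M(u, v) = r_uv · N̂ = 8/sqrt(64*u^2 + 64*v^2 + 1),
  N(u, v) = r_vv · N̂ = 0.
Evaluating at (u, v) = (-3, -3/2):
  L = 0, M = 8*sqrt(721)/721, N = 0.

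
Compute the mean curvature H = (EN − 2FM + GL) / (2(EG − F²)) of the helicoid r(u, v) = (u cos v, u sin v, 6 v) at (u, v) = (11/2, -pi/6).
H = 0

With E = 1, F = 0, G = u^2 + 36, L = 0, M = -6/sqrt(u^2 + 36), N = 0, assemble
  H = (EN − 2FM + GL) / (2(EG − F²)) = 0.
At (u, v) = (11/2, -pi/6): H = 0.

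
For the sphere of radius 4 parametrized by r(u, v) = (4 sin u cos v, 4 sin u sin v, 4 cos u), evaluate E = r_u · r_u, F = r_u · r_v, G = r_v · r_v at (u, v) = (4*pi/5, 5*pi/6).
E = 16;  F = 0;  G = 10 - 2*sqrt(5)

Partials: r_u = (4*cos(u)*cos(v), 4*sin(v)*cos(u), -4*sin(u)), r_v = (-4*sin(u)*sin(v), 4*sin(u)*cos(v), 0). As functions of (u, v):
  E = r_u · r_u = 16,
  F = r_u · r_v = 0,
  G = r_v · r_v = 16*sin(u)^2.
Evaluating at (u, v) = (4*pi/5, 5*pi/6): E = 16, F = 0, G = 10 - 2*sqrt(5).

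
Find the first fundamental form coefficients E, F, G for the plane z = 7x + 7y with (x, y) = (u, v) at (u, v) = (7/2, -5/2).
E = 50;  F = 49;  G = 50

Partials: r_u = (1, 0, 7), r_v = (0, 1, 7). As functions of (u, v):
  E = r_u · r_u = 50,
  F = r_u · r_v = 49,
  G = r_v · r_v = 50.
Evaluating at (u, v) = (7/2, -5/2): E = 50, F = 49, G = 50.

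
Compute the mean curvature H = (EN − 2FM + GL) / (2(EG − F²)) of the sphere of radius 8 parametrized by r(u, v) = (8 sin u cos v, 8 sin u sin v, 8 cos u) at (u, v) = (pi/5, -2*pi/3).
H = -1/8

With E = 64, F = 0, G = 64*sin(u)^2, L = -8*sin(u)/Abs(sin(u)), M = 0, N = -8*sin(u)^3/Abs(sin(u)), assemble
  H = (EN − 2FM + GL) / (2(EG − F²)) = -sin(u)/(8*Abs(sin(u))).
At (u, v) = (pi/5, -2*pi/3): H = -1/8.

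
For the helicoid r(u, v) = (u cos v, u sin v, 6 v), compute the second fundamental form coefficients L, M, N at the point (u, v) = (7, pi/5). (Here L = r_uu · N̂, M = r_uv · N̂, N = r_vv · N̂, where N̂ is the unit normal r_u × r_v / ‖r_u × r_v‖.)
L = 0;  M = -6*sqrt(85)/85;  N = 0

Compute the unit normal N̂(u, v) = (6*sin(v)/sqrt(u^2 + 36), -6*cos(v)/sqrt(u^2 + 36), u/sqrt(u^2 + 36)), and the second partials r_uu, r_uv, r_vv. Take dot products:
  L(u, v) = r_uu · N̂ = 0,
  M(u, v) = r_uv · N̂ = -6/sqrt(u^2 + 36),
  N(u, v) = r_vv · N̂ = 0.
Evaluating at (u, v) = (7, pi/5):
  L = 0, M = -6*sqrt(85)/85, N = 0.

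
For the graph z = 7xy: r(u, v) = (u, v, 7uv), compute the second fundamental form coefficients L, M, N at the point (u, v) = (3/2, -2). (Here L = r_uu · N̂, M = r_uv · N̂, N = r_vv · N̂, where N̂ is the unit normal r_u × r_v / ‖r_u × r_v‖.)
L = 0;  M = 14*sqrt(1229)/1229;  N = 0

Compute the unit normal N̂(u, v) = (-7*v/sqrt(49*u^2 + 49*v^2 + 1), -7*u/sqrt(49*u^2 + 49*v^2 + 1), 1/sqrt(49*u^2 + 49*v^2 + 1)), and the second partials r_uu, r_uv, r_vv. Take dot products:
  L(u, v) = r_uu · N̂ = 0,
  M(u, v) = r_uv · N̂ = 7/sqrt(49*u^2 + 49*v^2 + 1),
  N(u, v) = r_vv · N̂ = 0.
Evaluating at (u, v) = (3/2, -2):
  L = 0, M = 14*sqrt(1229)/1229, N = 0.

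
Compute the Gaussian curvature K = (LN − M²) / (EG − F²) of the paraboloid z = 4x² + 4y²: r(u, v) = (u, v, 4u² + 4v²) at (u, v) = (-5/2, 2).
K = 64/431649

Coefficients of the first fundamental form: E = 64*u^2 + 1, F = 64*u*v, G = 64*v^2 + 1.
Coefficients of the second fundamental form: L = 8/sqrt(64*u^2 + 64*v^2 + 1), M = 0, N = 8/sqrt(64*u^2 + 64*v^2 + 1).
Assemble K = (LN − M²)/(EG − F²) = 64/(4096*u^4 + 8192*u^2*v^2 + 128*u^2 + 4096*v^4 + 128*v^2 + 1). At (u, v) = (-5/2, 2): K = 64/431649.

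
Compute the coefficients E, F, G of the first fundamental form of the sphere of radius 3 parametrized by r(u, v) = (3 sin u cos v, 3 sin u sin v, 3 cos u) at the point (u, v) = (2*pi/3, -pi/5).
E = 9;  F = 0;  G = 27/4

Partials: r_u = (3*cos(u)*cos(v), 3*sin(v)*cos(u), -3*sin(u)), r_v = (-3*sin(u)*sin(v), 3*sin(u)*cos(v), 0). As functions of (u, v):
  E = r_u · r_u = 9,
  F = r_u · r_v = 0,
  G = r_v · r_v = 9*sin(u)^2.
Evaluating at (u, v) = (2*pi/3, -pi/5): E = 9, F = 0, G = 27/4.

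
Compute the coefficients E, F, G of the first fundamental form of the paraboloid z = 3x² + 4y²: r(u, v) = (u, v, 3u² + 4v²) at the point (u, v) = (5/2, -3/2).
E = 226;  F = -180;  G = 145

Partials: r_u = (1, 0, 6*u), r_v = (0, 1, 8*v). As functions of (u, v):
  E = r_u · r_u = 36*u^2 + 1,
  F = r_u · r_v = 48*u*v,
  G = r_v · r_v = 64*v^2 + 1.
Evaluating at (u, v) = (5/2, -3/2): E = 226, F = -180, G = 145.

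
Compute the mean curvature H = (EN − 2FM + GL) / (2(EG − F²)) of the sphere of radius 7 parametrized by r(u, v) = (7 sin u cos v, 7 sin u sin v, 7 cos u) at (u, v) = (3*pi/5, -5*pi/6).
H = -1/7

With E = 49, F = 0, G = 49*sin(u)^2, L = -7*sin(u)/Abs(sin(u)), M = 0, N = -7*sin(u)^3/Abs(sin(u)), assemble
  H = (EN − 2FM + GL) / (2(EG − F²)) = -sin(u)/(7*Abs(sin(u))).
At (u, v) = (3*pi/5, -5*pi/6): H = -1/7.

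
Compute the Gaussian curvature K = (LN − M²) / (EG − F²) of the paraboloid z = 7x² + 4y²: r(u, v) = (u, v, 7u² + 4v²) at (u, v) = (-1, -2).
K = 112/205209

Coefficients of the first fundamental form: E = 196*u^2 + 1, F = 112*u*v, G = 64*v^2 + 1.
Coefficients of the second fundamental form: L = 14/sqrt(196*u^2 + 64*v^2 + 1), M = 0, N = 8/sqrt(196*u^2 + 64*v^2 + 1).
Assemble K = (LN − M²)/(EG − F²) = 112/(38416*u^4 + 25088*u^2*v^2 + 392*u^2 + 4096*v^4 + 128*v^2 + 1). At (u, v) = (-1, -2): K = 112/205209.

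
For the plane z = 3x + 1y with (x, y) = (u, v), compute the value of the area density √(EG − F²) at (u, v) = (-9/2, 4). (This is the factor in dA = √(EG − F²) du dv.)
√(EG − F²)|_{(-9/2, 4)} = sqrt(11)

E = 10, F = 3, G = 2, so EG − F² = 11. Taking the positive square root: √(EG − F²) = sqrt(11). At (u, v) = (-9/2, 4): sqrt(11).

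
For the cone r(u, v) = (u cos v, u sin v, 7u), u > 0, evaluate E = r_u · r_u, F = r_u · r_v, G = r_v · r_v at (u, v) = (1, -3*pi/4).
E = 50;  F = 0;  G = 1

Partials: r_u = (cos(v), sin(v), 7), r_v = (-u*sin(v), u*cos(v), 0). As functions of (u, v):
  E = r_u · r_u = 50,
  F = r_u · r_v = 0,
  G = r_v · r_v = u^2.
Evaluating at (u, v) = (1, -3*pi/4): E = 50, F = 0, G = 1.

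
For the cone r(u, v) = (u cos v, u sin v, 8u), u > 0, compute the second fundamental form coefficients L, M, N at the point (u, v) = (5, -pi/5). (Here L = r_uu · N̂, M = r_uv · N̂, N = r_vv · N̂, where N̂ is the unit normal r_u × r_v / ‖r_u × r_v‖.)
L = 0;  M = 0;  N = 8*sqrt(65)/13

Compute the unit normal N̂(u, v) = (-8*sqrt(65)*u*cos(v)/(65*Abs(u)), -8*sqrt(65)*u*sin(v)/(65*Abs(u)), sqrt(65)*u/(65*Abs(u))), and the second partials r_uu, r_uv, r_vv. Take dot products:
  L(u, v) = r_uu · N̂ = 0,
  M(u, v) = r_uv · N̂ = 0,
  N(u, v) = r_vv · N̂ = 8*sqrt(65)*u^2/(65*Abs(u)).
Evaluating at (u, v) = (5, -pi/5):
  L = 0, M = 0, N = 8*sqrt(65)/13.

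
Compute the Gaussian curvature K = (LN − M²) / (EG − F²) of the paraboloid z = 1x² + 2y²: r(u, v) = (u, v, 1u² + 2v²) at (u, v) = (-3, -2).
K = 8/10201

Coefficients of the first fundamental form: E = 4*u^2 + 1, F = 8*u*v, G = 16*v^2 + 1.
Coefficients of the second fundamental form: L = 2/sqrt(4*u^2 + 16*v^2 + 1), M = 0, N = 4/sqrt(4*u^2 + 16*v^2 + 1).
Assemble K = (LN − M²)/(EG − F²) = 8/(16*u^4 + 128*u^2*v^2 + 8*u^2 + 256*v^4 + 32*v^2 + 1). At (u, v) = (-3, -2): K = 8/10201.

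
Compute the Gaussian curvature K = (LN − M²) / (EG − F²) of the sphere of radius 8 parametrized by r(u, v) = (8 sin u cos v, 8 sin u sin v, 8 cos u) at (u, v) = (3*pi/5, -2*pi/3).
K = 1/64

Coefficients of the first fundamental form: E = 64, F = 0, G = 64*sin(u)^2.
Coefficients of the second fundamental form: L = -8*sin(u)/Abs(sin(u)), M = 0, N = -8*sin(u)^3/Abs(sin(u)).
Assemble K = (LN − M²)/(EG − F²) = 1/64. At (u, v) = (3*pi/5, -2*pi/3): K = 1/64.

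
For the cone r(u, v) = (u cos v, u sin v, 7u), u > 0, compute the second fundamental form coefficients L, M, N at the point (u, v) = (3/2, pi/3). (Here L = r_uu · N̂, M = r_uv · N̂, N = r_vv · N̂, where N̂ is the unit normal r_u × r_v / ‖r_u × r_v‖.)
L = 0;  M = 0;  N = 21*sqrt(2)/20

Compute the unit normal N̂(u, v) = (-7*sqrt(2)*u*cos(v)/(10*Abs(u)), -7*sqrt(2)*u*sin(v)/(10*Abs(u)), sqrt(2)*u/(10*Abs(u))), and the second partials r_uu, r_uv, r_vv. Take dot products:
  L(u, v) = r_uu · N̂ = 0,
  M(u, v) = r_uv · N̂ = 0,
  N(u, v) = r_vv · N̂ = 7*sqrt(2)*u^2/(10*Abs(u)).
Evaluating at (u, v) = (3/2, pi/3):
  L = 0, M = 0, N = 21*sqrt(2)/20.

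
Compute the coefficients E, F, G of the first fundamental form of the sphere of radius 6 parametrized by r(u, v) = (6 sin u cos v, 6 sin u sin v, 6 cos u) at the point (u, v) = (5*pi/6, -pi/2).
E = 36;  F = 0;  G = 9

Partials: r_u = (6*cos(u)*cos(v), 6*sin(v)*cos(u), -6*sin(u)), r_v = (-6*sin(u)*sin(v), 6*sin(u)*cos(v), 0). As functions of (u, v):
  E = r_u · r_u = 36,
  F = r_u · r_v = 0,
  G = r_v · r_v = 36*sin(u)^2.
Evaluating at (u, v) = (5*pi/6, -pi/2): E = 36, F = 0, G = 9.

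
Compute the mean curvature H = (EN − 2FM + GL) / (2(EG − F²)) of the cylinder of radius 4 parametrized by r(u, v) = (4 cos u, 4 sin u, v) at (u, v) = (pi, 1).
H = -1/8

With E = 16, F = 0, G = 1, L = -4, M = 0, N = 0, assemble
  H = (EN − 2FM + GL) / (2(EG − F²)) = -1/8.
At (u, v) = (pi, 1): H = -1/8.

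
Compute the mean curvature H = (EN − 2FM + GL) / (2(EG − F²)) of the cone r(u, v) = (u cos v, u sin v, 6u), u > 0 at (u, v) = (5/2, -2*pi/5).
H = 6*sqrt(37)/185

With E = 37, F = 0, G = u^2, L = 0, M = 0, N = 6*sqrt(37)*u^2/(37*Abs(u)), assemble
  H = (EN − 2FM + GL) / (2(EG − F²)) = 3*sqrt(37)/(37*Abs(u)).
At (u, v) = (5/2, -2*pi/5): H = 6*sqrt(37)/185.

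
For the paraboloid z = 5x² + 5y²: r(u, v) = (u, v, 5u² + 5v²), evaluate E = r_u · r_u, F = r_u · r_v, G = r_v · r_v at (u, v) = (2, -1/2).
E = 401;  F = -100;  G = 26

Partials: r_u = (1, 0, 10*u), r_v = (0, 1, 10*v). As functions of (u, v):
  E = r_u · r_u = 100*u^2 + 1,
  F = r_u · r_v = 100*u*v,
  G = r_v · r_v = 100*v^2 + 1.
Evaluating at (u, v) = (2, -1/2): E = 401, F = -100, G = 26.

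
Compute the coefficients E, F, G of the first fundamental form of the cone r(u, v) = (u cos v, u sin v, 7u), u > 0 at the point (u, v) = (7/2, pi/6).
E = 50;  F = 0;  G = 49/4

Partials: r_u = (cos(v), sin(v), 7), r_v = (-u*sin(v), u*cos(v), 0). As functions of (u, v):
  E = r_u · r_u = 50,
  F = r_u · r_v = 0,
  G = r_v · r_v = u^2.
Evaluating at (u, v) = (7/2, pi/6): E = 50, F = 0, G = 49/4.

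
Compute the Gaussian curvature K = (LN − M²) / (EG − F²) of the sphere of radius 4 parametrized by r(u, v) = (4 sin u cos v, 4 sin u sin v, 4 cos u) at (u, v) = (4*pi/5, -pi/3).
K = 1/16

Coefficients of the first fundamental form: E = 16, F = 0, G = 16*sin(u)^2.
Coefficients of the second fundamental form: L = -4*sin(u)/Abs(sin(u)), M = 0, N = -4*sin(u)^3/Abs(sin(u)).
Assemble K = (LN − M²)/(EG − F²) = 1/16. At (u, v) = (4*pi/5, -pi/3): K = 1/16.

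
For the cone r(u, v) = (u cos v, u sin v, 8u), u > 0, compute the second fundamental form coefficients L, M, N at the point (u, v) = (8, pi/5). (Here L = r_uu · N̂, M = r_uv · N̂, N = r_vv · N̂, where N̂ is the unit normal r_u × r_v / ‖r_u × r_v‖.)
L = 0;  M = 0;  N = 64*sqrt(65)/65

Compute the unit normal N̂(u, v) = (-8*sqrt(65)*u*cos(v)/(65*Abs(u)), -8*sqrt(65)*u*sin(v)/(65*Abs(u)), sqrt(65)*u/(65*Abs(u))), and the second partials r_uu, r_uv, r_vv. Take dot products:
  L(u, v) = r_uu · N̂ = 0,
  M(u, v) = r_uv · N̂ = 0,
  N(u, v) = r_vv · N̂ = 8*sqrt(65)*u^2/(65*Abs(u)).
Evaluating at (u, v) = (8, pi/5):
  L = 0, M = 0, N = 64*sqrt(65)/65.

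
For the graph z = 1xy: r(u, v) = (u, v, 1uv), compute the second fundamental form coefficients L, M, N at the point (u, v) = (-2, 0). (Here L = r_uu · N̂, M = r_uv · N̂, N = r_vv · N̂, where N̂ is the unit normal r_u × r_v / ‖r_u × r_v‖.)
L = 0;  M = sqrt(5)/5;  N = 0

Compute the unit normal N̂(u, v) = (-v/sqrt(u^2 + v^2 + 1), -u/sqrt(u^2 + v^2 + 1), 1/sqrt(u^2 + v^2 + 1)), and the second partials r_uu, r_uv, r_vv. Take dot products:
  L(u, v) = r_uu · N̂ = 0,
  M(u, v) = r_uv · N̂ = 1/sqrt(u^2 + v^2 + 1),
  N(u, v) = r_vv · N̂ = 0.
Evaluating at (u, v) = (-2, 0):
  L = 0, M = sqrt(5)/5, N = 0.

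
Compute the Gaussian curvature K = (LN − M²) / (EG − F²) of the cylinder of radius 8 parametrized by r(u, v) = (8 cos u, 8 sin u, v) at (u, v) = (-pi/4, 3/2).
K = 0

Coefficients of the first fundamental form: E = 64, F = 0, G = 1.
Coefficients of the second fundamental form: L = -8, M = 0, N = 0.
Assemble K = (LN − M²)/(EG − F²) = 0. At (u, v) = (-pi/4, 3/2): K = 0.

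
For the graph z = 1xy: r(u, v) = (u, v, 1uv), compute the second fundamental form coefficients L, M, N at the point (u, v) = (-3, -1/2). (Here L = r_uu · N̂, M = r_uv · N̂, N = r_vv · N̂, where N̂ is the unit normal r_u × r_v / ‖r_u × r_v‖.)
L = 0;  M = 2*sqrt(41)/41;  N = 0

Compute the unit normal N̂(u, v) = (-v/sqrt(u^2 + v^2 + 1), -u/sqrt(u^2 + v^2 + 1), 1/sqrt(u^2 + v^2 + 1)), and the second partials r_uu, r_uv, r_vv. Take dot products:
  L(u, v) = r_uu · N̂ = 0,
  M(u, v) = r_uv · N̂ = 1/sqrt(u^2 + v^2 + 1),
  N(u, v) = r_vv · N̂ = 0.
Evaluating at (u, v) = (-3, -1/2):
  L = 0, M = 2*sqrt(41)/41, N = 0.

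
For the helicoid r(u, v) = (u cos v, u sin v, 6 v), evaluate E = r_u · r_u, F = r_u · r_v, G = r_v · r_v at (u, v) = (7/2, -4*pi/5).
E = 1;  F = 0;  G = 193/4

Partials: r_u = (cos(v), sin(v), 0), r_v = (-u*sin(v), u*cos(v), 6). As functions of (u, v):
  E = r_u · r_u = 1,
  F = r_u · r_v = 0,
  G = r_v · r_v = u^2 + 36.
Evaluating at (u, v) = (7/2, -4*pi/5): E = 1, F = 0, G = 193/4.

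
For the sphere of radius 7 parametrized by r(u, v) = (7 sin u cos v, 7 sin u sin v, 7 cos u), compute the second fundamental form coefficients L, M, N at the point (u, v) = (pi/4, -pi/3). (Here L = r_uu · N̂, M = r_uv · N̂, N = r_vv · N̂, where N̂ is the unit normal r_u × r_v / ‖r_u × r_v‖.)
L = -7;  M = 0;  N = -7/2

Compute the unit normal N̂(u, v) = (sin(u)^2*cos(v)/Abs(sin(u)), sin(u)^2*sin(v)/Abs(sin(u)), sin(2*u)/(2*Abs(sin(u)))), and the second partials r_uu, r_uv, r_vv. Take dot products:
  L(u, v) = r_uu · N̂ = -7*sin(u)/Abs(sin(u)),
  M(u, v) = r_uv · N̂ = 0,
  N(u, v) = r_vv · N̂ = -7*sin(u)^3/Abs(sin(u)).
Evaluating at (u, v) = (pi/4, -pi/3):
  L = -7, M = 0, N = -7/2.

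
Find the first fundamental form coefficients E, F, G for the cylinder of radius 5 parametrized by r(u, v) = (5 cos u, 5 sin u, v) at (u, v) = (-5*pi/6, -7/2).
E = 25;  F = 0;  G = 1

Partials: r_u = (-5*sin(u), 5*cos(u), 0), r_v = (0, 0, 1). As functions of (u, v):
  E = r_u · r_u = 25,
  F = r_u · r_v = 0,
  G = r_v · r_v = 1.
Evaluating at (u, v) = (-5*pi/6, -7/2): E = 25, F = 0, G = 1.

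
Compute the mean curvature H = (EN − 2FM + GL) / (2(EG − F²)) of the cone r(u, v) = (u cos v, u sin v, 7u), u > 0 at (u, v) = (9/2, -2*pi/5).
H = 7*sqrt(2)/90

With E = 50, F = 0, G = u^2, L = 0, M = 0, N = 7*sqrt(2)*u^2/(10*Abs(u)), assemble
  H = (EN − 2FM + GL) / (2(EG − F²)) = 7*sqrt(2)/(20*Abs(u)).
At (u, v) = (9/2, -2*pi/5): H = 7*sqrt(2)/90.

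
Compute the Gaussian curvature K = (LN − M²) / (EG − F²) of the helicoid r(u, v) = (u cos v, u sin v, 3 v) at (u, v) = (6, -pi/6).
K = -1/225

Coefficients of the first fundamental form: E = 1, F = 0, G = u^2 + 9.
Coefficients of the second fundamental form: L = 0, M = -3/sqrt(u^2 + 9), N = 0.
Assemble K = (LN − M²)/(EG − F²) = -9/(u^2 + 9)^2. At (u, v) = (6, -pi/6): K = -1/225.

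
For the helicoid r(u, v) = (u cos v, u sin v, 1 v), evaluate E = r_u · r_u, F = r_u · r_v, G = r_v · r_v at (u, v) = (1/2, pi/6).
E = 1;  F = 0;  G = 5/4

Partials: r_u = (cos(v), sin(v), 0), r_v = (-u*sin(v), u*cos(v), 1). As functions of (u, v):
  E = r_u · r_u = 1,
  F = r_u · r_v = 0,
  G = r_v · r_v = u^2 + 1.
Evaluating at (u, v) = (1/2, pi/6): E = 1, F = 0, G = 5/4.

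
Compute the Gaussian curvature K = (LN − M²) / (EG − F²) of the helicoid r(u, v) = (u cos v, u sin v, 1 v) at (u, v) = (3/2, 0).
K = -16/169

Coefficients of the first fundamental form: E = 1, F = 0, G = u^2 + 1.
Coefficients of the second fundamental form: L = 0, M = -1/sqrt(u^2 + 1), N = 0.
Assemble K = (LN − M²)/(EG − F²) = -1/(u^2 + 1)^2. At (u, v) = (3/2, 0): K = -16/169.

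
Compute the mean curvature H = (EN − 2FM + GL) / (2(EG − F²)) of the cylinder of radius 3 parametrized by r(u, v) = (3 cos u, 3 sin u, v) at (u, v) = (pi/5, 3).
H = -1/6

With E = 9, F = 0, G = 1, L = -3, M = 0, N = 0, assemble
  H = (EN − 2FM + GL) / (2(EG − F²)) = -1/6.
At (u, v) = (pi/5, 3): H = -1/6.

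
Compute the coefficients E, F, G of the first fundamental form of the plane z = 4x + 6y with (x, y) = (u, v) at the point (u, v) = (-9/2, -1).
E = 17;  F = 24;  G = 37

Partials: r_u = (1, 0, 4), r_v = (0, 1, 6). As functions of (u, v):
  E = r_u · r_u = 17,
  F = r_u · r_v = 24,
  G = r_v · r_v = 37.
Evaluating at (u, v) = (-9/2, -1): E = 17, F = 24, G = 37.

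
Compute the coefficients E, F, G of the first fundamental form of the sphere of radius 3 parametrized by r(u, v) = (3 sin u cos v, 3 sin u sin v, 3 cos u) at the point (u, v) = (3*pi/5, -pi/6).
E = 9;  F = 0;  G = 9*sqrt(5)/8 + 45/8

Partials: r_u = (3*cos(u)*cos(v), 3*sin(v)*cos(u), -3*sin(u)), r_v = (-3*sin(u)*sin(v), 3*sin(u)*cos(v), 0). As functions of (u, v):
  E = r_u · r_u = 9,
  F = r_u · r_v = 0,
  G = r_v · r_v = 9*sin(u)^2.
Evaluating at (u, v) = (3*pi/5, -pi/6): E = 9, F = 0, G = 9*sqrt(5)/8 + 45/8.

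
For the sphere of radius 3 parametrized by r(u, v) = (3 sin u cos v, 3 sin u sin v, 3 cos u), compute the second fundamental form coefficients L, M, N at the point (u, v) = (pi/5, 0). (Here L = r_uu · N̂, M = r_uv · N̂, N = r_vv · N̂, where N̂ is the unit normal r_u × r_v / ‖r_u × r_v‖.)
L = -3;  M = 0;  N = -15/8 + 3*sqrt(5)/8

Compute the unit normal N̂(u, v) = (sin(u)^2*cos(v)/Abs(sin(u)), sin(u)^2*sin(v)/Abs(sin(u)), sin(2*u)/(2*Abs(sin(u)))), and the second partials r_uu, r_uv, r_vv. Take dot products:
  L(u, v) = r_uu · N̂ = -3*sin(u)/Abs(sin(u)),
  M(u, v) = r_uv · N̂ = 0,
  N(u, v) = r_vv · N̂ = -3*sin(u)^3/Abs(sin(u)).
Evaluating at (u, v) = (pi/5, 0):
  L = -3, M = 0, N = -15/8 + 3*sqrt(5)/8.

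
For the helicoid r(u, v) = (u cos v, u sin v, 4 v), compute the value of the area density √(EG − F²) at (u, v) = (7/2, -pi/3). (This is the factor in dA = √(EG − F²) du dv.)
√(EG − F²)|_{(7/2, -pi/3)} = sqrt(113)/2

E = 1, F = 0, G = u^2 + 16, so EG − F² = u^2 + 16. Taking the positive square root: √(EG − F²) = sqrt(u^2 + 16). At (u, v) = (7/2, -pi/3): sqrt(113)/2.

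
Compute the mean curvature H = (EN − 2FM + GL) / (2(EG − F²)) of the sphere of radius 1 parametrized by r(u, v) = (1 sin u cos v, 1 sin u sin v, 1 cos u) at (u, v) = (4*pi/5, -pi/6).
H = -1

With E = 1, F = 0, G = sin(u)^2, L = -sin(u)/Abs(sin(u)), M = 0, N = -sin(u)^3/Abs(sin(u)), assemble
  H = (EN − 2FM + GL) / (2(EG − F²)) = -sin(u)/Abs(sin(u)).
At (u, v) = (4*pi/5, -pi/6): H = -1.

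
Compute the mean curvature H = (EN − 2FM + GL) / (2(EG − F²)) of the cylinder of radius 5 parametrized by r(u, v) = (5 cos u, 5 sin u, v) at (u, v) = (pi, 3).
H = -1/10

With E = 25, F = 0, G = 1, L = -5, M = 0, N = 0, assemble
  H = (EN − 2FM + GL) / (2(EG − F²)) = -1/10.
At (u, v) = (pi, 3): H = -1/10.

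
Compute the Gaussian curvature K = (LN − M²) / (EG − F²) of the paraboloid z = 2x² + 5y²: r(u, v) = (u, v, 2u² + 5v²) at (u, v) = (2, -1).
K = 8/5445

Coefficients of the first fundamental form: E = 16*u^2 + 1, F = 40*u*v, G = 100*v^2 + 1.
Coefficients of the second fundamental form: L = 4/sqrt(16*u^2 + 100*v^2 + 1), M = 0, N = 10/sqrt(16*u^2 + 100*v^2 + 1).
Assemble K = (LN − M²)/(EG − F²) = 40/(256*u^4 + 3200*u^2*v^2 + 32*u^2 + 10000*v^4 + 200*v^2 + 1). At (u, v) = (2, -1): K = 8/5445.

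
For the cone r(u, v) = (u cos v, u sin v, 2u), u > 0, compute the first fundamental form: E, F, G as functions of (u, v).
E = 5;  F = 0;  G = u^2

Compute partials: r_u = (cos(v), sin(v), 2), r_v = (-u*sin(v), u*cos(v), 0). Then
  E = r_u · r_u = 5,
  F = r_u · r_v = 0,
  G = r_v · r_v = u^2.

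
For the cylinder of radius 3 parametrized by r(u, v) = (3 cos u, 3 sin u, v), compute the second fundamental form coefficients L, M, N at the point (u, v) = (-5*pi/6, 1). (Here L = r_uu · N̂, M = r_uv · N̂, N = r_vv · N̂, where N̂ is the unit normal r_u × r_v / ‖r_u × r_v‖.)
L = -3;  M = 0;  N = 0

Compute the unit normal N̂(u, v) = (cos(u), sin(u), 0), and the second partials r_uu, r_uv, r_vv. Take dot products:
  L(u, v) = r_uu · N̂ = -3,
  M(u, v) = r_uv · N̂ = 0,
  N(u, v) = r_vv · N̂ = 0.
Evaluating at (u, v) = (-5*pi/6, 1):
  L = -3, M = 0, N = 0.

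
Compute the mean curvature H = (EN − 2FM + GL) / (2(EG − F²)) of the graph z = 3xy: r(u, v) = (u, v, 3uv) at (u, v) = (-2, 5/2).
H = 1080*sqrt(373)/139129

With E = 9*v^2 + 1, F = 9*u*v, G = 9*u^2 + 1, L = 0, M = 3/sqrt(9*u^2 + 9*v^2 + 1), N = 0, assemble
  H = (EN − 2FM + GL) / (2(EG − F²)) = -27*u*v/(9*u^2 + 9*v^2 + 1)^(3/2).
At (u, v) = (-2, 5/2): H = 1080*sqrt(373)/139129.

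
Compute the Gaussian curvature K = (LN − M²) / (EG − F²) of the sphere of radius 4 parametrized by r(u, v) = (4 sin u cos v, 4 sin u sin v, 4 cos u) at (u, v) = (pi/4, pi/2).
K = 1/16

Coefficients of the first fundamental form: E = 16, F = 0, G = 16*sin(u)^2.
Coefficients of the second fundamental form: L = -4*sin(u)/Abs(sin(u)), M = 0, N = -4*sin(u)^3/Abs(sin(u)).
Assemble K = (LN − M²)/(EG − F²) = 1/16. At (u, v) = (pi/4, pi/2): K = 1/16.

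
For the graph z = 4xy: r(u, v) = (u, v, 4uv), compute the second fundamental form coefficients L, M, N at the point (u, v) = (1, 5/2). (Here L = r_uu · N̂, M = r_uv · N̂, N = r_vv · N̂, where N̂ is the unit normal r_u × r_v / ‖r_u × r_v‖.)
L = 0;  M = 4*sqrt(13)/39;  N = 0

Compute the unit normal N̂(u, v) = (-4*v/sqrt(16*u^2 + 16*v^2 + 1), -4*u/sqrt(16*u^2 + 16*v^2 + 1), 1/sqrt(16*u^2 + 16*v^2 + 1)), and the second partials r_uu, r_uv, r_vv. Take dot products:
  L(u, v) = r_uu · N̂ = 0,
  M(u, v) = r_uv · N̂ = 4/sqrt(16*u^2 + 16*v^2 + 1),
  N(u, v) = r_vv · N̂ = 0.
Evaluating at (u, v) = (1, 5/2):
  L = 0, M = 4*sqrt(13)/39, N = 0.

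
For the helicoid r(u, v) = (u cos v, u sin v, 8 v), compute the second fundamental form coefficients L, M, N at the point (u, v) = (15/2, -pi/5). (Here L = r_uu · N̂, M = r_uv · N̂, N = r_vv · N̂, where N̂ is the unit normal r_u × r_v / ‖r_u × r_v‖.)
L = 0;  M = -16*sqrt(481)/481;  N = 0

Compute the unit normal N̂(u, v) = (8*sin(v)/sqrt(u^2 + 64), -8*cos(v)/sqrt(u^2 + 64), u/sqrt(u^2 + 64)), and the second partials r_uu, r_uv, r_vv. Take dot products:
  L(u, v) = r_uu · N̂ = 0,
  M(u, v) = r_uv · N̂ = -8/sqrt(u^2 + 64),
  N(u, v) = r_vv · N̂ = 0.
Evaluating at (u, v) = (15/2, -pi/5):
  L = 0, M = -16*sqrt(481)/481, N = 0.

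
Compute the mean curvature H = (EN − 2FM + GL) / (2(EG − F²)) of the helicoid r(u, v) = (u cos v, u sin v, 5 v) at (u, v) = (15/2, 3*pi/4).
H = 0

With E = 1, F = 0, G = u^2 + 25, L = 0, M = -5/sqrt(u^2 + 25), N = 0, assemble
  H = (EN − 2FM + GL) / (2(EG − F²)) = 0.
At (u, v) = (15/2, 3*pi/4): H = 0.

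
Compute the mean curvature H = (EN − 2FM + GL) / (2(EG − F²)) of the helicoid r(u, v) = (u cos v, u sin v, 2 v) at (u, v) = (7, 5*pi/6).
H = 0

With E = 1, F = 0, G = u^2 + 4, L = 0, M = -2/sqrt(u^2 + 4), N = 0, assemble
  H = (EN − 2FM + GL) / (2(EG − F²)) = 0.
At (u, v) = (7, 5*pi/6): H = 0.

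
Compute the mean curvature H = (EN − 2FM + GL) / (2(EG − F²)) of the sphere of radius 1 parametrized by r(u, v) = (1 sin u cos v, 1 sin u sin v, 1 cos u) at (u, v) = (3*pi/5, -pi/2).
H = -1

With E = 1, F = 0, G = sin(u)^2, L = -sin(u)/Abs(sin(u)), M = 0, N = -sin(u)^3/Abs(sin(u)), assemble
  H = (EN − 2FM + GL) / (2(EG − F²)) = -sin(u)/Abs(sin(u)).
At (u, v) = (3*pi/5, -pi/2): H = -1.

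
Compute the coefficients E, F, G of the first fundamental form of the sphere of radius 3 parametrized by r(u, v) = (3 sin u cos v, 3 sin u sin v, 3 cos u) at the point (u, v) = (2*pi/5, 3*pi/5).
E = 9;  F = 0;  G = 9*sqrt(5)/8 + 45/8

Partials: r_u = (3*cos(u)*cos(v), 3*sin(v)*cos(u), -3*sin(u)), r_v = (-3*sin(u)*sin(v), 3*sin(u)*cos(v), 0). As functions of (u, v):
  E = r_u · r_u = 9,
  F = r_u · r_v = 0,
  G = r_v · r_v = 9*sin(u)^2.
Evaluating at (u, v) = (2*pi/5, 3*pi/5): E = 9, F = 0, G = 9*sqrt(5)/8 + 45/8.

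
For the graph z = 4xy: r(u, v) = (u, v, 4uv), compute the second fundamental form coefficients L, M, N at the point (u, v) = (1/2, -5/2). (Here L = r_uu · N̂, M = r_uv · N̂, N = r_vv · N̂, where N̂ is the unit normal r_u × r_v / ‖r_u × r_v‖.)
L = 0;  M = 4*sqrt(105)/105;  N = 0

Compute the unit normal N̂(u, v) = (-4*v/sqrt(16*u^2 + 16*v^2 + 1), -4*u/sqrt(16*u^2 + 16*v^2 + 1), 1/sqrt(16*u^2 + 16*v^2 + 1)), and the second partials r_uu, r_uv, r_vv. Take dot products:
  L(u, v) = r_uu · N̂ = 0,
  M(u, v) = r_uv · N̂ = 4/sqrt(16*u^2 + 16*v^2 + 1),
  N(u, v) = r_vv · N̂ = 0.
Evaluating at (u, v) = (1/2, -5/2):
  L = 0, M = 4*sqrt(105)/105, N = 0.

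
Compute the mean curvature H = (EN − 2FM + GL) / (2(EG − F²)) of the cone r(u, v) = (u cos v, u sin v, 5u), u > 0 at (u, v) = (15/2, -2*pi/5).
H = sqrt(26)/78

With E = 26, F = 0, G = u^2, L = 0, M = 0, N = 5*sqrt(26)*u^2/(26*Abs(u)), assemble
  H = (EN − 2FM + GL) / (2(EG − F²)) = 5*sqrt(26)/(52*Abs(u)).
At (u, v) = (15/2, -2*pi/5): H = sqrt(26)/78.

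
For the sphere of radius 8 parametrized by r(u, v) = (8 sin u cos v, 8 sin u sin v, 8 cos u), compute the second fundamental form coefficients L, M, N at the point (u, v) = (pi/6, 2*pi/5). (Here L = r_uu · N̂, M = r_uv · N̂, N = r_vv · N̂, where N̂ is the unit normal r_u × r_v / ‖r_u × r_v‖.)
L = -8;  M = 0;  N = -2

Compute the unit normal N̂(u, v) = (sin(u)^2*cos(v)/Abs(sin(u)), sin(u)^2*sin(v)/Abs(sin(u)), sin(2*u)/(2*Abs(sin(u)))), and the second partials r_uu, r_uv, r_vv. Take dot products:
  L(u, v) = r_uu · N̂ = -8*sin(u)/Abs(sin(u)),
  M(u, v) = r_uv · N̂ = 0,
  N(u, v) = r_vv · N̂ = -8*sin(u)^3/Abs(sin(u)).
Evaluating at (u, v) = (pi/6, 2*pi/5):
  L = -8, M = 0, N = -2.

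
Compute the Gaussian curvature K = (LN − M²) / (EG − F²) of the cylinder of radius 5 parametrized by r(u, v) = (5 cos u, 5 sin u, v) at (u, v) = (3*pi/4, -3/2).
K = 0

Coefficients of the first fundamental form: E = 25, F = 0, G = 1.
Coefficients of the second fundamental form: L = -5, M = 0, N = 0.
Assemble K = (LN − M²)/(EG − F²) = 0. At (u, v) = (3*pi/4, -3/2): K = 0.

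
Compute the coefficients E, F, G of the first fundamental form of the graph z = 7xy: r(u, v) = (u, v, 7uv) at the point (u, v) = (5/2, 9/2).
E = 3973/4;  F = 2205/4;  G = 1229/4

Partials: r_u = (1, 0, 7*v), r_v = (0, 1, 7*u). As functions of (u, v):
  E = r_u · r_u = 49*v^2 + 1,
  F = r_u · r_v = 49*u*v,
  G = r_v · r_v = 49*u^2 + 1.
Evaluating at (u, v) = (5/2, 9/2): E = 3973/4, F = 2205/4, G = 1229/4.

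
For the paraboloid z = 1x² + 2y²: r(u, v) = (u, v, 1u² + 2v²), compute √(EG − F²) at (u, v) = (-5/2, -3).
√(EG − F²)|_{(-5/2, -3)} = sqrt(170)

E = 4*u^2 + 1, F = 8*u*v, G = 16*v^2 + 1; EG − F² = 4*u^2 + 16*v^2 + 1; √(EG − F²) = sqrt(4*u^2 + 16*v^2 + 1). At the given point: sqrt(170).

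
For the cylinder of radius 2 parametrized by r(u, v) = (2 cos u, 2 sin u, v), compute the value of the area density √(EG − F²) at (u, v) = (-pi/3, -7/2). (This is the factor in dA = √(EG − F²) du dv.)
√(EG − F²)|_{(-pi/3, -7/2)} = 2

E = 4, F = 0, G = 1, so EG − F² = 4. Taking the positive square root: √(EG − F²) = 2. At (u, v) = (-pi/3, -7/2): 2.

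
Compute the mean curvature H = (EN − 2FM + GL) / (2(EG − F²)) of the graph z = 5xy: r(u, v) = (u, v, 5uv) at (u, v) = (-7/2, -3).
H = -10500*sqrt(2129)/4532641

With E = 25*v^2 + 1, F = 25*u*v, G = 25*u^2 + 1, L = 0, M = 5/sqrt(25*u^2 + 25*v^2 + 1), N = 0, assemble
  H = (EN − 2FM + GL) / (2(EG − F²)) = -125*u*v/(25*u^2 + 25*v^2 + 1)^(3/2).
At (u, v) = (-7/2, -3): H = -10500*sqrt(2129)/4532641.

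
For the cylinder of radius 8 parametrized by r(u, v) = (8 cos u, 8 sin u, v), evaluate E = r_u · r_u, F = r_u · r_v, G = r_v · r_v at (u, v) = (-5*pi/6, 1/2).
E = 64;  F = 0;  G = 1

Partials: r_u = (-8*sin(u), 8*cos(u), 0), r_v = (0, 0, 1). As functions of (u, v):
  E = r_u · r_u = 64,
  F = r_u · r_v = 0,
  G = r_v · r_v = 1.
Evaluating at (u, v) = (-5*pi/6, 1/2): E = 64, F = 0, G = 1.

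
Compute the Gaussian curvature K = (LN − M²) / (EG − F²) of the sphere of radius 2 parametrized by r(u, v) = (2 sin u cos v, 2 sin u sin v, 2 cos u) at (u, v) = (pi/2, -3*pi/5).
K = 1/4

Coefficients of the first fundamental form: E = 4, F = 0, G = 4*sin(u)^2.
Coefficients of the second fundamental form: L = -2*sin(u)/Abs(sin(u)), M = 0, N = -2*sin(u)^3/Abs(sin(u)).
Assemble K = (LN − M²)/(EG − F²) = 1/4. At (u, v) = (pi/2, -3*pi/5): K = 1/4.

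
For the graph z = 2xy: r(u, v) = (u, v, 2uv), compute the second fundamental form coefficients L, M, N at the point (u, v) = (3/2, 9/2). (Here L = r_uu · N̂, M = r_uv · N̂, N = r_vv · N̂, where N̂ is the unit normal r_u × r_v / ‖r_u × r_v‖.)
L = 0;  M = 2*sqrt(91)/91;  N = 0

Compute the unit normal N̂(u, v) = (-2*v/sqrt(4*u^2 + 4*v^2 + 1), -2*u/sqrt(4*u^2 + 4*v^2 + 1), 1/sqrt(4*u^2 + 4*v^2 + 1)), and the second partials r_uu, r_uv, r_vv. Take dot products:
  L(u, v) = r_uu · N̂ = 0,
  M(u, v) = r_uv · N̂ = 2/sqrt(4*u^2 + 4*v^2 + 1),
  N(u, v) = r_vv · N̂ = 0.
Evaluating at (u, v) = (3/2, 9/2):
  L = 0, M = 2*sqrt(91)/91, N = 0.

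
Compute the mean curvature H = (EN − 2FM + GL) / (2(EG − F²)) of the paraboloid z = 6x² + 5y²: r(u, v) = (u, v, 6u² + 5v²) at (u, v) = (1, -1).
H = 1331*sqrt(5)/8575

With E = 144*u^2 + 1, F = 120*u*v, G = 100*v^2 + 1, L = 12/sqrt(144*u^2 + 100*v^2 + 1), M = 0, N = 10/sqrt(144*u^2 + 100*v^2 + 1), assemble
  H = (EN − 2FM + GL) / (2(EG − F²)) = (720*u^2 + 600*v^2 + 11)/(144*u^2 + 100*v^2 + 1)^(3/2).
At (u, v) = (1, -1): H = 1331*sqrt(5)/8575.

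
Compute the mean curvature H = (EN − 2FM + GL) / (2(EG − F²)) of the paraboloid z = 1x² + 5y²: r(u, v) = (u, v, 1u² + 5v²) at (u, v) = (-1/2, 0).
H = 11*sqrt(2)/4

With E = 4*u^2 + 1, F = 20*u*v, G = 100*v^2 + 1, L = 2/sqrt(4*u^2 + 100*v^2 + 1), M = 0, N = 10/sqrt(4*u^2 + 100*v^2 + 1), assemble
  H = (EN − 2FM + GL) / (2(EG − F²)) = 2*(10*u^2 + 50*v^2 + 3)/(4*u^2 + 100*v^2 + 1)^(3/2).
At (u, v) = (-1/2, 0): H = 11*sqrt(2)/4.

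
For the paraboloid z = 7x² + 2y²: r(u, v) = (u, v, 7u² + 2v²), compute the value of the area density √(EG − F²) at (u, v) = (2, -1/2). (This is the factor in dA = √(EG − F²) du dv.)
√(EG − F²)|_{(2, -1/2)} = sqrt(789)

E = 196*u^2 + 1, F = 56*u*v, G = 16*v^2 + 1, so EG − F² = 196*u^2 + 16*v^2 + 1. Taking the positive square root: √(EG − F²) = sqrt(196*u^2 + 16*v^2 + 1). At (u, v) = (2, -1/2): sqrt(789).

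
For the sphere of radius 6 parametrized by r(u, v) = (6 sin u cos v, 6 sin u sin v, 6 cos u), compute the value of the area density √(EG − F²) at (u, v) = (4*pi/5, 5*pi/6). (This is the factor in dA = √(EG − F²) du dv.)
√(EG − F²)|_{(4*pi/5, 5*pi/6)} = 9*sqrt(10 - 2*sqrt(5))

E = 36, F = 0, G = 36*sin(u)^2, so EG − F² = 1296*sin(u)^2. Taking the positive square root: √(EG − F²) = 36*Abs(sin(u)). At (u, v) = (4*pi/5, 5*pi/6): 9*sqrt(10 - 2*sqrt(5)).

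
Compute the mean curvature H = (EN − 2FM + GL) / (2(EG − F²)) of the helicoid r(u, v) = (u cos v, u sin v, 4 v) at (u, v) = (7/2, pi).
H = 0

With E = 1, F = 0, G = u^2 + 16, L = 0, M = -4/sqrt(u^2 + 16), N = 0, assemble
  H = (EN − 2FM + GL) / (2(EG − F²)) = 0.
At (u, v) = (7/2, pi): H = 0.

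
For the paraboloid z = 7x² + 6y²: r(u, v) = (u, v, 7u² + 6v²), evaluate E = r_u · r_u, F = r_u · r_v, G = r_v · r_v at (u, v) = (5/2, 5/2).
E = 1226;  F = 1050;  G = 901

Partials: r_u = (1, 0, 14*u), r_v = (0, 1, 12*v). As functions of (u, v):
  E = r_u · r_u = 196*u^2 + 1,
  F = r_u · r_v = 168*u*v,
  G = r_v · r_v = 144*v^2 + 1.
Evaluating at (u, v) = (5/2, 5/2): E = 1226, F = 1050, G = 901.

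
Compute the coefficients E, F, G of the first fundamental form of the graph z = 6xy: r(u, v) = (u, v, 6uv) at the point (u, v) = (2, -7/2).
E = 442;  F = -252;  G = 145

Partials: r_u = (1, 0, 6*v), r_v = (0, 1, 6*u). As functions of (u, v):
  E = r_u · r_u = 36*v^2 + 1,
  F = r_u · r_v = 36*u*v,
  G = r_v · r_v = 36*u^2 + 1.
Evaluating at (u, v) = (2, -7/2): E = 442, F = -252, G = 145.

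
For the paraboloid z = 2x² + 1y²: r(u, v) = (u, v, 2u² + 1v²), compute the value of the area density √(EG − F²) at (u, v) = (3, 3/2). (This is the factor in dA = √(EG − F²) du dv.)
√(EG − F²)|_{(3, 3/2)} = sqrt(154)

E = 16*u^2 + 1, F = 8*u*v, G = 4*v^2 + 1, so EG − F² = 16*u^2 + 4*v^2 + 1. Taking the positive square root: √(EG − F²) = sqrt(16*u^2 + 4*v^2 + 1). At (u, v) = (3, 3/2): sqrt(154).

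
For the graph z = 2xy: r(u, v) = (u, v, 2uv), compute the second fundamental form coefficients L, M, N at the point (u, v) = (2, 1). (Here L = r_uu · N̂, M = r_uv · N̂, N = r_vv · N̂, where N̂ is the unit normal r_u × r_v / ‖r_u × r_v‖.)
L = 0;  M = 2*sqrt(21)/21;  N = 0

Compute the unit normal N̂(u, v) = (-2*v/sqrt(4*u^2 + 4*v^2 + 1), -2*u/sqrt(4*u^2 + 4*v^2 + 1), 1/sqrt(4*u^2 + 4*v^2 + 1)), and the second partials r_uu, r_uv, r_vv. Take dot products:
  L(u, v) = r_uu · N̂ = 0,
  M(u, v) = r_uv · N̂ = 2/sqrt(4*u^2 + 4*v^2 + 1),
  N(u, v) = r_vv · N̂ = 0.
Evaluating at (u, v) = (2, 1):
  L = 0, M = 2*sqrt(21)/21, N = 0.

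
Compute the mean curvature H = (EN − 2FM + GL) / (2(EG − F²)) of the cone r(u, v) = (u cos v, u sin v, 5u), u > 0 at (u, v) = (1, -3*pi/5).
H = 5*sqrt(26)/52

With E = 26, F = 0, G = u^2, L = 0, M = 0, N = 5*sqrt(26)*u^2/(26*Abs(u)), assemble
  H = (EN − 2FM + GL) / (2(EG − F²)) = 5*sqrt(26)/(52*Abs(u)).
At (u, v) = (1, -3*pi/5): H = 5*sqrt(26)/52.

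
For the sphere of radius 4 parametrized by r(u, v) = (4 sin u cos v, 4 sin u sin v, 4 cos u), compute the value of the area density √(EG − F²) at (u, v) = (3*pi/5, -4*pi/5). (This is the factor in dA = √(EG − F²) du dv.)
√(EG − F²)|_{(3*pi/5, -4*pi/5)} = 4*sqrt(2*sqrt(5) + 10)

E = 16, F = 0, G = 16*sin(u)^2, so EG − F² = 256*sin(u)^2. Taking the positive square root: √(EG − F²) = 16*Abs(sin(u)). At (u, v) = (3*pi/5, -4*pi/5): 4*sqrt(2*sqrt(5) + 10).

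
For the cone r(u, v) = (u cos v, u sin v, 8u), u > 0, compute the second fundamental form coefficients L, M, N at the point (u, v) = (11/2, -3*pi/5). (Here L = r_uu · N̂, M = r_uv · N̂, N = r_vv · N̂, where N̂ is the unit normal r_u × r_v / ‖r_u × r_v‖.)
L = 0;  M = 0;  N = 44*sqrt(65)/65

Compute the unit normal N̂(u, v) = (-8*sqrt(65)*u*cos(v)/(65*Abs(u)), -8*sqrt(65)*u*sin(v)/(65*Abs(u)), sqrt(65)*u/(65*Abs(u))), and the second partials r_uu, r_uv, r_vv. Take dot products:
  L(u, v) = r_uu · N̂ = 0,
  M(u, v) = r_uv · N̂ = 0,
  N(u, v) = r_vv · N̂ = 8*sqrt(65)*u^2/(65*Abs(u)).
Evaluating at (u, v) = (11/2, -3*pi/5):
  L = 0, M = 0, N = 44*sqrt(65)/65.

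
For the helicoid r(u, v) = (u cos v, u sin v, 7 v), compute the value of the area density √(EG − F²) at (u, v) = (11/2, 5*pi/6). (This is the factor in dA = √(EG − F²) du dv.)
√(EG − F²)|_{(11/2, 5*pi/6)} = sqrt(317)/2

E = 1, F = 0, G = u^2 + 49, so EG − F² = u^2 + 49. Taking the positive square root: √(EG − F²) = sqrt(u^2 + 49). At (u, v) = (11/2, 5*pi/6): sqrt(317)/2.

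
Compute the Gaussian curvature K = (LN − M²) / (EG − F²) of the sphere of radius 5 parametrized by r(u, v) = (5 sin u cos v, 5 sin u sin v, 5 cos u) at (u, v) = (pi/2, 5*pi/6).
K = 1/25

Coefficients of the first fundamental form: E = 25, F = 0, G = 25*sin(u)^2.
Coefficients of the second fundamental form: L = -5*sin(u)/Abs(sin(u)), M = 0, N = -5*sin(u)^3/Abs(sin(u)).
Assemble K = (LN − M²)/(EG − F²) = 1/25. At (u, v) = (pi/2, 5*pi/6): K = 1/25.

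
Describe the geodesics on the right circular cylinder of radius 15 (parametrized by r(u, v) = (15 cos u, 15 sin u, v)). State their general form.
The cylinder is flat (K = 0) and locally isometric to the plane via the development (u, v) ↦ (15 u, v). Geodesics are the pre-images of straight lines: circles (v constant), vertical lines (u constant), and helices (v = c · u + d) for constants c, d.

A right cylinder has E = 15², F = 0, G = 1, so EG − F² = 15², and L = −15, M = N = 0, giving K = (LN − M²)/(EG − F²) = 0 everywhere. A flat surface is locally isometric to the Euclidean plane via the map (u, v) ↦ (15 u, v). Straight lines in the (x̃, ỹ) plane pull back to: (a) horizontal circles (v = const), (b) vertical generators (u = const), and (c) helices (15 u tan θ = v, i.e. v = c · u + d).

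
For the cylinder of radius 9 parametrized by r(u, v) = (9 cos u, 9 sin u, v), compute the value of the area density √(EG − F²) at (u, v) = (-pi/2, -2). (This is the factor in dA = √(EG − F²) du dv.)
√(EG − F²)|_{(-pi/2, -2)} = 9

E = 81, F = 0, G = 1, so EG − F² = 81. Taking the positive square root: √(EG − F²) = 9. At (u, v) = (-pi/2, -2): 9.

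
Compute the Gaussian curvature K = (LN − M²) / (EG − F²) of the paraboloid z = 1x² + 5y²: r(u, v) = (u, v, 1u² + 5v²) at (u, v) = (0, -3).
K = 20/811801

Coefficients of the first fundamental form: E = 4*u^2 + 1, F = 20*u*v, G = 100*v^2 + 1.
Coefficients of the second fundamental form: L = 2/sqrt(4*u^2 + 100*v^2 + 1), M = 0, N = 10/sqrt(4*u^2 + 100*v^2 + 1).
Assemble K = (LN − M²)/(EG − F²) = 20/(16*u^4 + 800*u^2*v^2 + 8*u^2 + 10000*v^4 + 200*v^2 + 1). At (u, v) = (0, -3): K = 20/811801.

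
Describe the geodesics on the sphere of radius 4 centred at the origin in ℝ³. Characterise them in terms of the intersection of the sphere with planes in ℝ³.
Geodesics on the sphere of radius 4 are great circles — circles of radius 4 obtained as the intersection of the sphere with planes through the origin (the centre of the sphere).

A curve α(t) of nonzero constant speed on the sphere of radius 4 is a geodesic iff its acceleration α̈ is everywhere normal to the surface, i.e. parallel to the radial vector α(t). Then d/dt(α × α̇) = α̇ × α̇ + α × α̈ = 0, so α × α̇ is a constant vector n ≠ 0 and α(t) · n = 0 for all t: α lies in the plane through the origin with normal n. The intersection of that plane with the sphere is a circle of radius 4 (a great circle). Conversely, a great circle traversed at constant speed has centripetal acceleration pointing at the origin, hence normal to the sphere, so every great circle is a geodesic.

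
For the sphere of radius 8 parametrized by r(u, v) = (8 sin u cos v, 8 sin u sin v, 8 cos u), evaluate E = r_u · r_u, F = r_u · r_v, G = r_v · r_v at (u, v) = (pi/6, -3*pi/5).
E = 64;  F = 0;  G = 16

Partials: r_u = (8*cos(u)*cos(v), 8*sin(v)*cos(u), -8*sin(u)), r_v = (-8*sin(u)*sin(v), 8*sin(u)*cos(v), 0). As functions of (u, v):
  E = r_u · r_u = 64,
  F = r_u · r_v = 0,
  G = r_v · r_v = 64*sin(u)^2.
Evaluating at (u, v) = (pi/6, -3*pi/5): E = 64, F = 0, G = 16.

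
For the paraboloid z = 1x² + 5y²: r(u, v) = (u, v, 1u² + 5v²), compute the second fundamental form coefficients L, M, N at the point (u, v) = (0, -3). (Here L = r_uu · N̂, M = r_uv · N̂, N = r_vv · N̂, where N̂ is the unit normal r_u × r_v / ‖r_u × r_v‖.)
L = 2*sqrt(901)/901;  M = 0;  N = 10*sqrt(901)/901

Compute the unit normal N̂(u, v) = (-2*u/sqrt(4*u^2 + 100*v^2 + 1), -10*v/sqrt(4*u^2 + 100*v^2 + 1), 1/sqrt(4*u^2 + 100*v^2 + 1)), and the second partials r_uu, r_uv, r_vv. Take dot products:
  L(u, v) = r_uu · N̂ = 2/sqrt(4*u^2 + 100*v^2 + 1),
  M(u, v) = r_uv · N̂ = 0,
  N(u, v) = r_vv · N̂ = 10/sqrt(4*u^2 + 100*v^2 + 1).
Evaluating at (u, v) = (0, -3):
  L = 2*sqrt(901)/901, M = 0, N = 10*sqrt(901)/901.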